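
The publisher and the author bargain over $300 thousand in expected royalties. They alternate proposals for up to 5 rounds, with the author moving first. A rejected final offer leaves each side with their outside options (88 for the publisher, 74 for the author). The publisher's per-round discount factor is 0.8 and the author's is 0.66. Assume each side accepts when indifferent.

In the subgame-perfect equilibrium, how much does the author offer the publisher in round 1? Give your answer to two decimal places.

Round 5 (the author proposes): the publisher gets 88 if talks fail, so the author offers 88 and keeps 212.
Round 4 (the publisher proposes): the author can get 212 next round, worth 0.66 × 212 = 139.92 now, so the publisher offers 139.92, keeping 160.08.
Round 3 (the author proposes): the publisher can get 160.08 next round, worth 0.8 × 160.08 = 128.064 now, so the author offers 128.064, keeping 171.936.
Round 2 (the publisher proposes): the author can get 171.936 next round, worth 0.66 × 171.936 = 113.47776 now; the publisher offers that and keeps 186.52224.
Round 1 (the author proposes): the publisher can get 186.52224 next round, worth 0.8 × 186.52224 = 149.217792 now. The author offers 149.217792 and keeps 300 − 149.217792 = 150.782208.

149.22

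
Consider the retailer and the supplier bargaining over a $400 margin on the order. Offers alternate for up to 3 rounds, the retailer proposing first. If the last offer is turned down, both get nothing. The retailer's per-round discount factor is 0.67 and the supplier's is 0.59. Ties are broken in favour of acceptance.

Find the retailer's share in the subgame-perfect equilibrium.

Round 3 (the retailer proposes): rejection yields 0 for the supplier; the retailer offers 0 and keeps 400.
Round 2 (the supplier proposes): the retailer can get 400 next round, worth 0.67 × 400 = 268 now, so the supplier offers 268, keeping 132.
Round 1 (the retailer proposes): the supplier can get 132 next round, worth 0.59 × 132 = 77.88 now; the retailer offers that and keeps 322.12.

322.12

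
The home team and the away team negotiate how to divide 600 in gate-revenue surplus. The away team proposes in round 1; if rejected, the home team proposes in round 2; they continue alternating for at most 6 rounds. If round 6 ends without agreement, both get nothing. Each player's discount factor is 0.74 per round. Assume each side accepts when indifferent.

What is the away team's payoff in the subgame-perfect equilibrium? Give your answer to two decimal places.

288.20

Round 6 (the home team proposes): the away team will accept anything ≥ 0, so the home team offers 0 and keeps 600.
Round 5 (the away team proposes): the home team can get 600 next round, worth 0.74 × 600 = 444 now, so the away team offers 444, keeping 156.
Round 4 (the home team proposes): the away team can get 156 next round, worth 0.74 × 156 = 115.44 now, so the home team offers 115.44, keeping 484.56.
Round 3 (the away team proposes): the home team can get 484.56 next round, worth 0.74 × 484.56 = 358.5744 now; the away team offers that and keeps 241.4256.
Round 2 (the home team proposes): the away team can get 241.4256 next round, worth 0.74 × 241.4256 = 178.654944 now. The home team offers 178.654944 and keeps 600 − 178.654944 = 421.345056.
Round 1 (the away team proposes): the home team can get 421.345056 next round, worth 0.74 × 421.345056 = 311.79534144 now; the away team offers that and keeps 288.20465856.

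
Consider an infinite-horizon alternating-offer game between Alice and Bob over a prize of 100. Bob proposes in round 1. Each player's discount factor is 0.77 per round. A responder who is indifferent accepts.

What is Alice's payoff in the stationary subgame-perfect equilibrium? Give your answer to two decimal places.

43.50

In a stationary SPE each proposer offers the other exactly their discounted continuation value.
If Bob keeps x when proposing and Alice keeps y when proposing, then x = 100 − 0.77y and y = 100 − 0.77x.
Solving: x = 100(1 − 0.77) / (1 − 0.77·0.77) = 23 / 0.4071 ≈ 56.4972.
Alice gets 100 − 56.4972 ≈ 43.5028.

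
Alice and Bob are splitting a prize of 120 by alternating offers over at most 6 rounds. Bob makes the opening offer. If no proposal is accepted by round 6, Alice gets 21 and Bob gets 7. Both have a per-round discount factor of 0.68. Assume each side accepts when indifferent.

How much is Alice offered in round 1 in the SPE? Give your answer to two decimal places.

Round 6 (Alice proposes): Bob gets 7 if talks fail, so Alice offers 7 and keeps 113.
Round 5 (Bob proposes): Alice can get 113 next round, worth 0.68 × 113 = 76.84 now, so Bob offers 76.84, keeping 43.16.
Round 4 (Alice proposes): Bob can get 43.16 next round, worth 0.68 × 43.16 = 29.3488 now; Alice offers that and keeps 90.6512.
Round 3 (Bob proposes): Alice can get 90.6512 next round, worth 0.68 × 90.6512 = 61.642816 now, so Bob offers 61.642816, keeping 58.357184.
Round 2 (Alice proposes): Bob can get 58.357184 next round, worth 0.68 × 58.357184 = 39.68288512 now; Alice offers that and keeps 80.31711488.
Round 1 (Bob proposes): Alice can get 80.31711488 next round, worth 0.68 × 80.31711488 = 54.6156381184 now, so Bob offers 54.6156381184, keeping 65.3843618816.

54.62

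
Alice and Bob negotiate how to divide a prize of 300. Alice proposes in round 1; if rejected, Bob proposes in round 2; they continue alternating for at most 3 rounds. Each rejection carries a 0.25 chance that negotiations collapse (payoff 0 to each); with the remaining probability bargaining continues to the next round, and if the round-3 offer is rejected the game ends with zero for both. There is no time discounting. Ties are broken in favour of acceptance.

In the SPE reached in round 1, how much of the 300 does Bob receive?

56.25

Round 3 (Alice proposes): Bob will accept anything ≥ 0, so Alice offers 0 and keeps 300.
Round 2 (Bob proposes): rejecting gives Alice an expected 0.75 × 300 = 225. Bob offers 225 and keeps 300 − 225 = 75.
Round 1 (Alice proposes): rejecting gives Bob an expected 0.75 × 75 = 56.25. Alice offers 56.25 and keeps 300 − 56.25 = 243.75.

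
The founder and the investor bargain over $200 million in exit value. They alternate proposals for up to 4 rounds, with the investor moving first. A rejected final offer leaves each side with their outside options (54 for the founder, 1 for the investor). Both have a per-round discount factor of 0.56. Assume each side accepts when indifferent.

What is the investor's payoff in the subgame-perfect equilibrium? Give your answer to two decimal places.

115.77

Round 4 (the founder proposes): the investor gets 1 if talks fail, so the founder offers 1 and keeps 199.
Round 3 (the investor proposes): the founder can get 199 next round, worth 0.56 × 199 = 111.44 now. The investor offers 111.44 and keeps 200 − 111.44 = 88.56.
Round 2 (the founder proposes): the investor can get 88.56 next round, worth 0.56 × 88.56 = 49.5936 now. The founder offers 49.5936 and keeps 200 − 49.5936 = 150.4064.
Round 1 (the investor proposes): the founder can get 150.4064 next round, worth 0.56 × 150.4064 = 84.227584 now; the investor offers that and keeps 115.772416.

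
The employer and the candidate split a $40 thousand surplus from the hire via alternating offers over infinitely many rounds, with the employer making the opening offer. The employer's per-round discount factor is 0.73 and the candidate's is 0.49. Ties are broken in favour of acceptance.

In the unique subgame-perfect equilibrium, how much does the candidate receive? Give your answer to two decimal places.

When the employer proposes, the candidate accepts any offer worth at least 0.49 times what the candidate would get by proposing next round; and vice versa.
This gives x = 40 − 0.49y and y = 40 − 0.73x, where x and y are each side's share when it proposes.
Hence (1 − 0.49·0.73)x = 40(1 − 0.49), i.e. 0.6423·x = 20.4.
x ≈ 31.7609; the candidate's share is 40 − x ≈ 8.2391.

8.24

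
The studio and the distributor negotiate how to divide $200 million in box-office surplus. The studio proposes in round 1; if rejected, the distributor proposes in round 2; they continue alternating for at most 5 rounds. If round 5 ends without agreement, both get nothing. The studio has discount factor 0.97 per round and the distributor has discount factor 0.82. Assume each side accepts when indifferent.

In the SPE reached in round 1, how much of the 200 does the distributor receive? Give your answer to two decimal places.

Round 5 (the studio proposes): the distributor will accept anything ≥ 0, so the studio offers 0 and keeps 200.
Round 4 (the distributor proposes): the studio can get 200 next round, worth 0.97 × 200 = 194 now, so the distributor offers 194, keeping 6.
Round 3 (the studio proposes): the distributor can get 6 next round, worth 0.82 × 6 = 4.92 now, so the studio offers 4.92, keeping 195.08.
Round 2 (the distributor proposes): the studio can get 195.08 next round, worth 0.97 × 195.08 = 189.2276 now, so the distributor offers 189.2276, keeping 10.7724.
Round 1 (the studio proposes): the distributor can get 10.7724 next round, worth 0.82 × 10.7724 = 8.833368 now; the studio offers that and keeps 191.166632.

8.83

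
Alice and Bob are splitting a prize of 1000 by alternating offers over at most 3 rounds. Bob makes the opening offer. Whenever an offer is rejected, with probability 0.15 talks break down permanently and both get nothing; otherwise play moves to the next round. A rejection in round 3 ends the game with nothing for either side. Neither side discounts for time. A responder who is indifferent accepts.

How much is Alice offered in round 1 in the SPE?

Round 3 (Bob proposes): Alice will accept anything ≥ 0, so Bob offers 0 and keeps 1000.
Round 2 (Alice proposes): rejecting gives Bob an expected 0.85 × 1000 = 850. Alice offers 850 and keeps 1000 − 850 = 150.
Round 1 (Bob proposes): rejecting gives Alice an expected 0.85 × 150 = 127.5; Bob offers that and keeps 872.5.

127.5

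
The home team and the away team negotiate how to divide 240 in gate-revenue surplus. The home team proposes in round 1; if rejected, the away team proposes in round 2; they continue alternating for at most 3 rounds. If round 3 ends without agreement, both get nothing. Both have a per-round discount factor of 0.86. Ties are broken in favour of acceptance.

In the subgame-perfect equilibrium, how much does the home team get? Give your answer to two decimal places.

211.10

Round 3 (the home team proposes): rejection yields 0 for the away team; the home team offers 0 and keeps 240.
Round 2 (the away team proposes): the home team can get 240 next round, worth 0.86 × 240 = 206.4 now, so the away team offers 206.4, keeping 33.6.
Round 1 (the home team proposes): the away team can get 33.6 next round, worth 0.86 × 33.6 = 28.896 now; the home team offers that and keeps 211.104.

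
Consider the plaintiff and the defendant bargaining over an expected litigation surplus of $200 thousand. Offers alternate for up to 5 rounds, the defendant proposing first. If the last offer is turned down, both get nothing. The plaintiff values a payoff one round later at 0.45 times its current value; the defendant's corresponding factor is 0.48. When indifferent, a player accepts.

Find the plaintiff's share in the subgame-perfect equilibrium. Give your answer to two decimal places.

56.91

Round 5 (the defendant proposes): the plaintiff will accept anything ≥ 0, so the defendant offers 0 and keeps 200.
Round 4 (the plaintiff proposes): the defendant can get 200 next round, worth 0.48 × 200 = 96 now, so the plaintiff offers 96, keeping 104.
Round 3 (the defendant proposes): the plaintiff can get 104 next round, worth 0.45 × 104 = 46.8 now. The defendant offers 46.8 and keeps 200 − 46.8 = 153.2.
Round 2 (the plaintiff proposes): the defendant can get 153.2 next round, worth 0.48 × 153.2 = 73.536 now. The plaintiff offers 73.536 and keeps 200 − 73.536 = 126.464.
Round 1 (the defendant proposes): the plaintiff can get 126.464 next round, worth 0.45 × 126.464 = 56.9088 now, so the defendant offers 56.9088, keeping 143.0912.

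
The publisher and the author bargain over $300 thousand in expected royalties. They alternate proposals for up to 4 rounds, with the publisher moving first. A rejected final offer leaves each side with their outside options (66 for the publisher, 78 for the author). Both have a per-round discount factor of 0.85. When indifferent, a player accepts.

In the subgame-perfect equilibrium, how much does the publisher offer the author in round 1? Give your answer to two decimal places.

Work backward from the last round.
Round 4 (the author proposes): the publisher gets 66 if talks fail, so the author offers 66 and keeps 234.
Round 3 (the publisher proposes): the author can get 234 next round, worth 0.85 × 234 = 198.9 now, so the publisher offers 198.9, keeping 101.1.
Round 2 (the author proposes): the publisher can get 101.1 next round, worth 0.85 × 101.1 = 85.935 now. The author offers 85.935 and keeps 300 − 85.935 = 214.065.
Round 1 (the publisher proposes): the author can get 214.065 next round, worth 0.85 × 214.065 = 181.95525 now. The publisher offers 181.95525 and keeps 300 − 181.95525 = 118.04475.

181.96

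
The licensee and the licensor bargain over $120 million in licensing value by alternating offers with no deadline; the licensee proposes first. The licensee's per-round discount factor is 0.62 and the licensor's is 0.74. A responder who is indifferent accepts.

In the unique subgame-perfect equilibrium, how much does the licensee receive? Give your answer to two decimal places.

57.65

In a stationary SPE each proposer offers the other exactly their discounted continuation value.
If the licensee keeps x when proposing and the licensor keeps y when proposing, then x = 120 − 0.74y and y = 120 − 0.62x.
Solving: x = 120(1 − 0.74) / (1 − 0.62·0.74) = 31.2 / 0.5412 ≈ 57.6497.
The licensor gets 120 − 57.6497 ≈ 62.3503.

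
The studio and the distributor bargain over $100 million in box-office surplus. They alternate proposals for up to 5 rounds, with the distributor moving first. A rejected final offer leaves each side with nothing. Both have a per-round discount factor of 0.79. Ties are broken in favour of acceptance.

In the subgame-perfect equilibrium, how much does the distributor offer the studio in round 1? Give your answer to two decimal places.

26.94

Round 5 (the distributor proposes): the studio will accept anything ≥ 0, so the distributor offers 0 and keeps 100.
Round 4 (the studio proposes): the distributor can get 100 next round, worth 0.79 × 100 = 79 now. The studio offers 79 and keeps 100 − 79 = 21.
Round 3 (the distributor proposes): the studio can get 21 next round, worth 0.79 × 21 = 16.59 now; the distributor offers that and keeps 83.41.
Round 2 (the studio proposes): the distributor can get 83.41 next round, worth 0.79 × 83.41 = 65.8939 now; the studio offers that and keeps 34.1061.
Round 1 (the distributor proposes): the studio can get 34.1061 next round, worth 0.79 × 34.1061 = 26.943819 now; the distributor offers that and keeps 73.056181.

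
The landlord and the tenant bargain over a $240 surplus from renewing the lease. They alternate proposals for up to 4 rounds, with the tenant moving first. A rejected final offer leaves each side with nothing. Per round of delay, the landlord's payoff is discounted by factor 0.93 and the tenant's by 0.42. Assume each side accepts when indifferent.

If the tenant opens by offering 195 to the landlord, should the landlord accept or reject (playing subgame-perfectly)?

Round 4 (the landlord proposes): rejection yields 0 for the tenant; the landlord offers 0 and keeps 240.
Round 3 (the tenant proposes): the landlord can get 240 next round, worth 0.93 × 240 = 223.2 now. The tenant offers 223.2 and keeps 240 − 223.2 = 16.8.
Round 2 (the landlord proposes): the tenant can get 16.8 next round, worth 0.42 × 16.8 = 7.056 now, so the landlord offers 7.056, keeping 232.944.
So by rejecting in round 1, the landlord gets 232.944 next round, worth 0.93 × 232.944 = 216.63792 now.
Offer 195 < 216.63792, so the landlord rejects.

Reject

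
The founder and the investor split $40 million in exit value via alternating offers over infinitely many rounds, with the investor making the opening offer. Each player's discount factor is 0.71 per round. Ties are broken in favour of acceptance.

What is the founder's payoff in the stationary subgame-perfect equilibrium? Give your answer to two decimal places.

16.61

Let x be the investor's share when the investor proposes and y be the founder's share when the founder proposes.
The founder accepts iff offered ≥ 0.71·y, so x = 40 − 0.71y. Symmetrically y = 40 − 0.71x.
Substituting: x = 40 − 0.71(40 − 0.71x), giving x(1 − 0.71·0.71) = 40(1 − 0.71).
So x = 40 × 0.29 / 0.4959 ≈ 23.3918, and the founder receives 40 − x ≈ 16.6082.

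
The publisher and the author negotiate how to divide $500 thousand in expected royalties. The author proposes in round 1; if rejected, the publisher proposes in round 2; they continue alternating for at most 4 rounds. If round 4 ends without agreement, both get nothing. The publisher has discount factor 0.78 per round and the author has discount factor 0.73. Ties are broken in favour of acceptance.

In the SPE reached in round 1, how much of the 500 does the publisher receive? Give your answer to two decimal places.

327.37

Round 4 (the publisher proposes): the author will accept anything ≥ 0, so the publisher offers 0 and keeps 500.
Round 3 (the author proposes): the publisher can get 500 next round, worth 0.78 × 500 = 390 now; the author offers that and keeps 110.
Round 2 (the publisher proposes): the author can get 110 next round, worth 0.73 × 110 = 80.3 now, so the publisher offers 80.3, keeping 419.7.
Round 1 (the author proposes): the publisher can get 419.7 next round, worth 0.78 × 419.7 = 327.366 now. The author offers 327.366 and keeps 500 − 327.366 = 172.634.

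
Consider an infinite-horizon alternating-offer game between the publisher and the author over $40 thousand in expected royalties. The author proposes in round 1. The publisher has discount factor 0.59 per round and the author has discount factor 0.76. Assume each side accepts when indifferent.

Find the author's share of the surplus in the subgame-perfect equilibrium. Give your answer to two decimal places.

Let x be the author's share when the author proposes and y be the publisher's share when the publisher proposes.
The publisher accepts iff offered ≥ 0.59·y, so x = 40 − 0.59y. Symmetrically y = 40 − 0.76x.
Substituting: x = 40 − 0.59(40 − 0.76x), giving x(1 − 0.76·0.59) = 40(1 − 0.59).
So x = 40 × 0.41 / 0.5516 ≈ 29.7317, and the publisher receives 40 − x ≈ 10.2683.

29.73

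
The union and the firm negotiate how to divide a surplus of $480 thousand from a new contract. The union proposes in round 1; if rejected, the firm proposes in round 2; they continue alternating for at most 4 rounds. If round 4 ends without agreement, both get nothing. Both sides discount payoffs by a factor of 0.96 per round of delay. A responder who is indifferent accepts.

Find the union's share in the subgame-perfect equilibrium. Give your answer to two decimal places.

Round 4 (the firm proposes): rejection yields 0 for the union; the firm offers 0 and keeps 480.
Round 3 (the union proposes): the firm can get 480 next round, worth 0.96 × 480 = 460.8 now, so the union offers 460.8, keeping 19.2.
Round 2 (the firm proposes): the union can get 19.2 next round, worth 0.96 × 19.2 = 18.432 now, so the firm offers 18.432, keeping 461.568.
Round 1 (the union proposes): the firm can get 461.568 next round, worth 0.96 × 461.568 = 443.10528 now, so the union offers 443.10528, keeping 36.89472.

36.89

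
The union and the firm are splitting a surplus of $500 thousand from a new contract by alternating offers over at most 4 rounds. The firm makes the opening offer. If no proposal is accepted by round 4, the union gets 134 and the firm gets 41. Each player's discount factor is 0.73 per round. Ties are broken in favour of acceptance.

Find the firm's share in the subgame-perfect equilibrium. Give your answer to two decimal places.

Work backward from the last round.
Round 4 (the union proposes): the firm gets 41 if talks fail, so the union offers 41 and keeps 459.
Round 3 (the firm proposes): the union can get 459 next round, worth 0.73 × 459 = 335.07 now, so the firm offers 335.07, keeping 164.93.
Round 2 (the union proposes): the firm can get 164.93 next round, worth 0.73 × 164.93 = 120.3989 now. The union offers 120.3989 and keeps 500 − 120.3989 = 379.6011.
Round 1 (the firm proposes): the union can get 379.6011 next round, worth 0.73 × 379.6011 = 277.108803 now. The firm offers 277.108803 and keeps 500 − 277.108803 = 222.891197.

222.89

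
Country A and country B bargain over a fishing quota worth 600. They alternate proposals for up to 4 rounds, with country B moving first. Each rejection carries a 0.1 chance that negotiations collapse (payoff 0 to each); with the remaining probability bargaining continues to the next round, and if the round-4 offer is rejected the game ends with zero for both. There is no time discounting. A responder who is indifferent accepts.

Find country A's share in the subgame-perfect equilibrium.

Round 4 (country A proposes): rejection yields 0 for country B; country A offers 0 and keeps 600.
Round 3 (country B proposes): rejecting gives country A an expected 0.9 × 600 = 540. Country B offers 540 and keeps 600 − 540 = 60.
Round 2 (country A proposes): rejecting gives country B an expected 0.9 × 60 = 54. Country A offers 54 and keeps 600 − 54 = 546.
Round 1 (country B proposes): rejecting gives country A an expected 0.9 × 546 = 491.4, so country B offers 491.4, keeping 108.6.

491.4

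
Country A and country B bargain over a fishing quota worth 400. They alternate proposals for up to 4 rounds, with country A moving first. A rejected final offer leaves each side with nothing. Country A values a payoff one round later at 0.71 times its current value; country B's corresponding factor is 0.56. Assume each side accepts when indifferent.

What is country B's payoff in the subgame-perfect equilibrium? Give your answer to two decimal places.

154.02

Round 4 (country B proposes): country A will accept anything ≥ 0, so country B offers 0 and keeps 400.
Round 3 (country A proposes): country B can get 400 next round, worth 0.56 × 400 = 224 now; country A offers that and keeps 176.
Round 2 (country B proposes): country A can get 176 next round, worth 0.71 × 176 = 124.96 now, so country B offers 124.96, keeping 275.04.
Round 1 (country A proposes): country B can get 275.04 next round, worth 0.56 × 275.04 = 154.0224 now. Country A offers 154.0224 and keeps 400 − 154.0224 = 245.9776.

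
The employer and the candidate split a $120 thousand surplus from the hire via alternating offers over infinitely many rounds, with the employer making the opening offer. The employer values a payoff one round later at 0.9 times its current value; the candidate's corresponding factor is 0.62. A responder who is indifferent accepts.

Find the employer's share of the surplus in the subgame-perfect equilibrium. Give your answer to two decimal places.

103.17

Let x be the employer's share when the employer proposes and y be the candidate's share when the candidate proposes.
The candidate accepts iff offered ≥ 0.62·y, so x = 120 − 0.62y. Symmetrically y = 120 − 0.9x.
Substituting: x = 120 − 0.62(120 − 0.9x), giving x(1 − 0.9·0.62) = 120(1 − 0.62).
So x = 120 × 0.38 / 0.442 ≈ 103.1674, and the candidate receives 120 − x ≈ 16.8326.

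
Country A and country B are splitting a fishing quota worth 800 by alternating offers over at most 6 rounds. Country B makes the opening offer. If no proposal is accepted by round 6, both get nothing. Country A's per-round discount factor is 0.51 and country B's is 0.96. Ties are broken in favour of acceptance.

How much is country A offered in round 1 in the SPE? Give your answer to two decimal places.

122.11

Round 6 (country A proposes): country B will accept anything ≥ 0, so country A offers 0 and keeps 800.
Round 5 (country B proposes): country A can get 800 next round, worth 0.51 × 800 = 408 now, so country B offers 408, keeping 392.
Round 4 (country A proposes): country B can get 392 next round, worth 0.96 × 392 = 376.32 now. Country A offers 376.32 and keeps 800 − 376.32 = 423.68.
Round 3 (country B proposes): country A can get 423.68 next round, worth 0.51 × 423.68 = 216.0768 now; country B offers that and keeps 583.9232.
Round 2 (country A proposes): country B can get 583.9232 next round, worth 0.96 × 583.9232 = 560.566272 now, so country A offers 560.566272, keeping 239.433728.
Round 1 (country B proposes): country A can get 239.433728 next round, worth 0.51 × 239.433728 = 122.11120128 now; country B offers that and keeps 677.88879872.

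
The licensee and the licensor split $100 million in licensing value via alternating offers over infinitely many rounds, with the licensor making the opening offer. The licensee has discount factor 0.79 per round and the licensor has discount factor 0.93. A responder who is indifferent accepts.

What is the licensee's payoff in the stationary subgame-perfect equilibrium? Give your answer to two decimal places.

In a stationary SPE each proposer offers the other exactly their discounted continuation value.
If the licensor keeps x when proposing and the licensee keeps y when proposing, then x = 100 − 0.79y and y = 100 − 0.93x.
Solving: x = 100(1 − 0.79) / (1 − 0.93·0.79) = 21 / 0.2653 ≈ 79.1557.
The licensee gets 100 − 79.1557 ≈ 20.8443.

20.84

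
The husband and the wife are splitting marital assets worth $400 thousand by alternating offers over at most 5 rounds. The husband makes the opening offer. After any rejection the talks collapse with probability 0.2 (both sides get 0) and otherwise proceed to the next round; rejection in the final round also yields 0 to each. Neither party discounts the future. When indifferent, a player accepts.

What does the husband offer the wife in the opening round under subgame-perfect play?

104.96

By backward induction:
Round 5 (the husband proposes): the wife will accept anything ≥ 0, so the husband offers 0 and keeps 400.
Round 4 (the wife proposes): rejecting gives the husband an expected 0.8 × 400 = 320; the wife offers that and keeps 80.
Round 3 (the husband proposes): rejecting gives the wife an expected 0.8 × 80 = 64, so the husband offers 64, keeping 336.
Round 2 (the wife proposes): rejecting gives the husband an expected 0.8 × 336 = 268.8, so the wife offers 268.8, keeping 131.2.
Round 1 (the husband proposes): rejecting gives the wife an expected 0.8 × 131.2 = 104.96. The husband offers 104.96 and keeps 400 − 104.96 = 295.04.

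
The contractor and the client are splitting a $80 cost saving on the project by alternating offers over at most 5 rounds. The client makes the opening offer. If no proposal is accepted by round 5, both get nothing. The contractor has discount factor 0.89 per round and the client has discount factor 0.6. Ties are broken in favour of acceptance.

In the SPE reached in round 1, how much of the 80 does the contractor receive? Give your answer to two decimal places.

Round 5 (the client proposes): the contractor will accept anything ≥ 0, so the client offers 0 and keeps 80.
Round 4 (the contractor proposes): the client can get 80 next round, worth 0.6 × 80 = 48 now, so the contractor offers 48, keeping 32.
Round 3 (the client proposes): the contractor can get 32 next round, worth 0.89 × 32 = 28.48 now; the client offers that and keeps 51.52.
Round 2 (the contractor proposes): the client can get 51.52 next round, worth 0.6 × 51.52 = 30.912 now. The contractor offers 30.912 and keeps 80 − 30.912 = 49.088.
Round 1 (the client proposes): the contractor can get 49.088 next round, worth 0.89 × 49.088 = 43.68832 now. The client offers 43.68832 and keeps 80 − 43.68832 = 36.31168.

43.69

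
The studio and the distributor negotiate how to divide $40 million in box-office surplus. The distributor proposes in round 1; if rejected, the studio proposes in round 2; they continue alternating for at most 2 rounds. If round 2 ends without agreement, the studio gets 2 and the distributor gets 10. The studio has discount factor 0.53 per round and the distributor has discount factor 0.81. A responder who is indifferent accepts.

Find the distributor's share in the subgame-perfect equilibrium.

Work backward from the last round.
Round 2 (the studio proposes): the distributor gets 10 if talks fail, so the studio offers 10 and keeps 30.
Round 1 (the distributor proposes): the studio can get 30 next round, worth 0.53 × 30 = 15.9 now; the distributor offers that and keeps 24.1.

24.1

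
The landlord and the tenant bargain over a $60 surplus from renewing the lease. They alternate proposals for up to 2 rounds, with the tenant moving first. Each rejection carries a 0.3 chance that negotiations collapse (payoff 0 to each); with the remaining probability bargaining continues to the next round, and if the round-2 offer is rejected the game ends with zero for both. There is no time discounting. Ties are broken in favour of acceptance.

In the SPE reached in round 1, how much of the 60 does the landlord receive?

Round 2 (the landlord proposes): rejection yields 0 for the tenant; the landlord offers 0 and keeps 60.
Round 1 (the tenant proposes): rejecting gives the landlord an expected 0.7 × 60 = 42, so the tenant offers 42, keeping 18.

42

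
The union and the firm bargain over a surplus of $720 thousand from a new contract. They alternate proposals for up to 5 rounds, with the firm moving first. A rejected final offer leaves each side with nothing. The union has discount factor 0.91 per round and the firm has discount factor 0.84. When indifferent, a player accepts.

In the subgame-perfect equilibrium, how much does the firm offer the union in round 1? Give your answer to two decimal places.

184.97

Round 5 (the firm proposes): rejection yields 0 for the union; the firm offers 0 and keeps 720.
Round 4 (the union proposes): the firm can get 720 next round, worth 0.84 × 720 = 604.8 now, so the union offers 604.8, keeping 115.2.
Round 3 (the firm proposes): the union can get 115.2 next round, worth 0.91 × 115.2 = 104.832 now; the firm offers that and keeps 615.168.
Round 2 (the union proposes): the firm can get 615.168 next round, worth 0.84 × 615.168 = 516.74112 now. The union offers 516.74112 and keeps 720 − 516.74112 = 203.25888.
Round 1 (the firm proposes): the union can get 203.25888 next round, worth 0.91 × 203.25888 = 184.9655808 now, so the firm offers 184.9655808, keeping 535.0344192.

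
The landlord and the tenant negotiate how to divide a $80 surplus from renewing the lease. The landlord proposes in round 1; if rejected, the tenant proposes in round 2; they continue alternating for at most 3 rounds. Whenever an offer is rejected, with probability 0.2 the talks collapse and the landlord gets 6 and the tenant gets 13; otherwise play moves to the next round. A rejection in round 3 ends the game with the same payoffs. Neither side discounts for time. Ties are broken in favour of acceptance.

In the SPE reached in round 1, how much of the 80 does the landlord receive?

Round 3 (the landlord proposes): the tenant gets 13 if talks fail, so the landlord offers 13 and keeps 67.
Round 2 (the tenant proposes): rejecting gives the landlord an expected 0.8 × 67 + 0.2 × 6 = 54.8. The tenant offers 54.8 and keeps 80 − 54.8 = 25.2.
Round 1 (the landlord proposes): rejecting gives the tenant an expected 0.8 × 25.2 + 0.2 × 13 = 22.76; the landlord offers that and keeps 57.24.

57.24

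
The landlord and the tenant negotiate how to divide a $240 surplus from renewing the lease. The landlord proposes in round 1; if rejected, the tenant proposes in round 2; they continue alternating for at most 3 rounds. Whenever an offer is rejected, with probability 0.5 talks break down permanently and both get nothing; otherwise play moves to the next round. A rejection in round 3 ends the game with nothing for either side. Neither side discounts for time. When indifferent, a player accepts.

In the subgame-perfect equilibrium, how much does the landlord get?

Round 3 (the landlord proposes): the tenant will accept anything ≥ 0, so the landlord offers 0 and keeps 240.
Round 2 (the tenant proposes): rejecting gives the landlord an expected 0.5 × 240 = 120; the tenant offers that and keeps 120.
Round 1 (the landlord proposes): rejecting gives the tenant an expected 0.5 × 120 = 60. The landlord offers 60 and keeps 240 − 60 = 180.

180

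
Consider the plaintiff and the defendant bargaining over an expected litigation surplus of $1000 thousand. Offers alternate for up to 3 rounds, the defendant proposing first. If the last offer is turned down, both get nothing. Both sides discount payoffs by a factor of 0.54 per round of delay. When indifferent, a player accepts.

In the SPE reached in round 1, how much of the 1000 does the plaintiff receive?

Round 3 (the defendant proposes): rejection yields 0 for the plaintiff; the defendant offers 0 and keeps 1000.
Round 2 (the plaintiff proposes): the defendant can get 1000 next round, worth 0.54 × 1000 = 540 now; the plaintiff offers that and keeps 460.
Round 1 (the defendant proposes): the plaintiff can get 460 next round, worth 0.54 × 460 = 248.4 now; the defendant offers that and keeps 751.6.

248.4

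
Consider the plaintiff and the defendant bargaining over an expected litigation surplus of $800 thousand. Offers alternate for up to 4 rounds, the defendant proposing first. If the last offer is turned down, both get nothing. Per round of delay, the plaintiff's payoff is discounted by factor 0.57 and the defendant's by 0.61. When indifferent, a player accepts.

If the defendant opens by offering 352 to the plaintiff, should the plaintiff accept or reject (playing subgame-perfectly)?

Accept

Round 4 (the plaintiff proposes): rejection yields 0 for the defendant; the plaintiff offers 0 and keeps 800.
Round 3 (the defendant proposes): the plaintiff can get 800 next round, worth 0.57 × 800 = 456 now, so the defendant offers 456, keeping 344.
Round 2 (the plaintiff proposes): the defendant can get 344 next round, worth 0.61 × 344 = 209.84 now, so the plaintiff offers 209.84, keeping 590.16.
So by rejecting in round 1, the plaintiff gets 590.16 next round, worth 0.57 × 590.16 = 336.3912 now.
Offer 352 ≥ 336.3912, so the plaintiff accepts.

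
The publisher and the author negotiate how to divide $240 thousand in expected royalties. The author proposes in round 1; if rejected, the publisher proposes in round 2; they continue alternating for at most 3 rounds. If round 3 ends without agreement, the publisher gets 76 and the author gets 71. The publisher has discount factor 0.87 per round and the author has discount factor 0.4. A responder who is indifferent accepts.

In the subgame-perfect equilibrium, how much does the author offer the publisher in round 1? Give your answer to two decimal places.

Round 3 (the author proposes): the publisher gets 76 if talks fail, so the author offers 76 and keeps 164.
Round 2 (the publisher proposes): the author can get 164 next round, worth 0.4 × 164 = 65.6 now. The publisher offers 65.6 and keeps 240 − 65.6 = 174.4.
Round 1 (the author proposes): the publisher can get 174.4 next round, worth 0.87 × 174.4 = 151.728 now. The author offers 151.728 and keeps 240 − 151.728 = 88.272.

151.73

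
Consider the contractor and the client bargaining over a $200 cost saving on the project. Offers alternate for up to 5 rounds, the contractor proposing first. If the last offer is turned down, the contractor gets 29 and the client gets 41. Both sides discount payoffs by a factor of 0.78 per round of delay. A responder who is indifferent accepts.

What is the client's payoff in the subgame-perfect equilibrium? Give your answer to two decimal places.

Work backward from the last round.
Round 5 (the contractor proposes): the client gets 41 if talks fail, so the contractor offers 41 and keeps 159.
Round 4 (the client proposes): the contractor can get 159 next round, worth 0.78 × 159 = 124.02 now; the client offers that and keeps 75.98.
Round 3 (the contractor proposes): the client can get 75.98 next round, worth 0.78 × 75.98 = 59.2644 now, so the contractor offers 59.2644, keeping 140.7356.
Round 2 (the client proposes): the contractor can get 140.7356 next round, worth 0.78 × 140.7356 = 109.773768 now. The client offers 109.773768 and keeps 200 − 109.773768 = 90.226232.
Round 1 (the contractor proposes): the client can get 90.226232 next round, worth 0.78 × 90.226232 = 70.37646096 now, so the contractor offers 70.37646096, keeping 129.62353904.

70.38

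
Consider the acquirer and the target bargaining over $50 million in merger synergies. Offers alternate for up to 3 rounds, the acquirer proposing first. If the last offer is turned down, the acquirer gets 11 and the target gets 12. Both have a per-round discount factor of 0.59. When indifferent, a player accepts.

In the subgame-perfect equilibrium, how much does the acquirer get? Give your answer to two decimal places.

Work backward from the last round.
Round 3 (the acquirer proposes): the target gets 12 if talks fail, so the acquirer offers 12 and keeps 38.
Round 2 (the target proposes): the acquirer can get 38 next round, worth 0.59 × 38 = 22.42 now. The target offers 22.42 and keeps 50 − 22.42 = 27.58.
Round 1 (the acquirer proposes): the target can get 27.58 next round, worth 0.59 × 27.58 = 16.2722 now. The acquirer offers 16.2722 and keeps 50 − 16.2722 = 33.7278.

33.73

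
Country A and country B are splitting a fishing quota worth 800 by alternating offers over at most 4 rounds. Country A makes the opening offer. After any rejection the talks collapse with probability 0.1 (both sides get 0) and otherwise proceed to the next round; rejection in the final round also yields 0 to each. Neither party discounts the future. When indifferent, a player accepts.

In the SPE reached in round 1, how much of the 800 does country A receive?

Round 4 (country B proposes): country A will accept anything ≥ 0, so country B offers 0 and keeps 800.
Round 3 (country A proposes): rejecting gives country B an expected 0.9 × 800 = 720, so country A offers 720, keeping 80.
Round 2 (country B proposes): rejecting gives country A an expected 0.9 × 80 = 72. Country B offers 72 and keeps 800 − 72 = 728.
Round 1 (country A proposes): rejecting gives country B an expected 0.9 × 728 = 655.2. Country A offers 655.2 and keeps 800 − 655.2 = 144.8.

144.8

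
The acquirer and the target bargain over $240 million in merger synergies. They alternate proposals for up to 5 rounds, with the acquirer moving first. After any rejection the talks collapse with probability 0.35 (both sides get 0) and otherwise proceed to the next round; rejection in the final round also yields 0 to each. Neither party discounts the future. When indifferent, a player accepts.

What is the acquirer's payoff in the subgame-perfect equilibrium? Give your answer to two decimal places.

By backward induction:
Round 5 (the acquirer proposes): rejection yields 0 for the target; the acquirer offers 0 and keeps 240.
Round 4 (the target proposes): rejecting gives the acquirer an expected 0.65 × 240 = 156, so the target offers 156, keeping 84.
Round 3 (the acquirer proposes): rejecting gives the target an expected 0.65 × 84 = 54.6; the acquirer offers that and keeps 185.4.
Round 2 (the target proposes): rejecting gives the acquirer an expected 0.65 × 185.4 = 120.51, so the target offers 120.51, keeping 119.49.
Round 1 (the acquirer proposes): rejecting gives the target an expected 0.65 × 119.49 = 77.6685. The acquirer offers 77.6685 and keeps 240 − 77.6685 = 162.3315.

162.33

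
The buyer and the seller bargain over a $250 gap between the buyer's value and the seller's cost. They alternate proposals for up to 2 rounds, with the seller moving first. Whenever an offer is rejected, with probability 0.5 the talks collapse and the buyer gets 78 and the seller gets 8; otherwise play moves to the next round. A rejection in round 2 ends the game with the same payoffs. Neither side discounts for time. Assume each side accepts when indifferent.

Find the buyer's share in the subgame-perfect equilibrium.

Round 2 (the buyer proposes): the seller gets 8 if talks fail, so the buyer offers 8 and keeps 242.
Round 1 (the seller proposes): rejecting gives the buyer an expected 0.5 × 242 + 0.5 × 78 = 160; the seller offers that and keeps 90.

160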